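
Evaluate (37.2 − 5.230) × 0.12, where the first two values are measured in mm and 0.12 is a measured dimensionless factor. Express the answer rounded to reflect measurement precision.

37.2 mm − 5.230 mm = 31.970 mm; the difference is limited to 1 decimal place (3 s.f.).
Carrying full precision, 31.970 × 0.12 = 3.8364 mm; 0.12 has 2 s.f., so the result keeps min(3, 2) = 2 s.f.
Rounded to 2 significant figures: 3.8 mm.

3.8 mm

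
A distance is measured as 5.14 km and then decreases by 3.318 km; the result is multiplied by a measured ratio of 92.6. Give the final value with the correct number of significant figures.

169 km

5.14 km − 3.318 km = 1.822 km; the difference is limited to 2 decimal places (3 s.f.).
Carrying full precision, 1.822 × 92.6 = 168.7172 km; 92.6 has 3 s.f., so the result keeps min(3, 3) = 3 s.f.
Rounded to 3 significant figures: 169 km.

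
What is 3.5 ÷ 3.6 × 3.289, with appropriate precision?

3.5 ÷ 3.6 × 3.289 = 3.19763888889…
Multiplication/division keeps the fewest significant figures: 3.5 → 2 s.f., 3.6 → 2 s.f., 3.289 → 4 s.f.; limit is 2.
Rounded to 2 significant figures: 3.2.

3.2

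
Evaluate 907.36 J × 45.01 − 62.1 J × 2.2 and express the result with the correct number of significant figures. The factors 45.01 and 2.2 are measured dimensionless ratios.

907.36 × 45.01 = 40840.2736 → 4.084 × 10⁴ J (4 s.f., last digit at the 10^1 place).
62.1 × 2.2 = 136.62 → 1.4 × 10² J (2 s.f., last digit at the 10^1 place).
Difference: 40703.6536 J; keep the coarser place, 10^1.
Result: 4.070 × 10⁴ J.

4.070 × 10⁴ J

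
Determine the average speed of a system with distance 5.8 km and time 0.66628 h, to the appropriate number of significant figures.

average speed = 5.8 km ÷ 0.66628 h = 8.70504892838… km/h.
5.8 has 2 significant figures; 0.66628 has 5.
Division/multiplication keeps the fewest: 2 significant figures.
Rounded: 8.7 km/h.

8.7 km/h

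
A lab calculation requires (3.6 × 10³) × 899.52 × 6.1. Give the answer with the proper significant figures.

2.0 × 10⁷

(3.6 × 10³) × 899.52 × 6.1 = 19753459.2
Multiplication/division keeps the fewest significant figures: 3.6 × 10³ → 2 s.f., 899.52 → 5 s.f., 6.1 → 2 s.f.; limit is 2.
Rounded to 2 significant figures: 2.0 × 10⁷.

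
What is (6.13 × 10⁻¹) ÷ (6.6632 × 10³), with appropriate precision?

(6.13 × 10⁻¹) ÷ (6.6632 × 10³) = 0.0000919978388762…
Multiplication/division keeps the fewest significant figures: 6.13 × 10⁻¹ → 3 s.f., 6.6632 × 10³ → 5 s.f.; limit is 3.
Rounded to 3 significant figures: 9.20 × 10⁻⁵.

9.20 × 10⁻⁵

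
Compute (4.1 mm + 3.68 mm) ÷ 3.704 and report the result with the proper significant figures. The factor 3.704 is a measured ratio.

4.1 mm + 3.68 mm = 7.78 mm; the sum is limited to 1 decimal place (2 s.f.).
Carrying full precision, 7.78 ÷ 3.704 = 2.10043196544… mm; 3.704 has 4 s.f., so the result keeps min(2, 4) = 2 s.f.
Rounded to 2 significant figures: 2.1 mm.

2.1 mm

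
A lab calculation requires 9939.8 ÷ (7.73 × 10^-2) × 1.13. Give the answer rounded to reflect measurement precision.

1.45 × 10^5

9939.8 ÷ (7.73 × 10^-2) × 1.13 = 145303.673997…
Multiplication/division keeps the fewest significant figures: 9939.8 → 5 s.f., 7.73 × 10^-2 → 3 s.f., 1.13 → 3 s.f.; limit is 3.
Rounded to 3 significant figures: 1.45 × 10^5.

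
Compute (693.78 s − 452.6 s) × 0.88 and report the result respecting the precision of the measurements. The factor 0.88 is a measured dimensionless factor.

2.1 × 10^2 s

693.78 s − 452.6 s = 241.18 s; the difference is limited to 1 decimal place (4 s.f.).
Carrying full precision, 241.18 × 0.88 = 212.2384 s; 0.88 has 2 s.f., so the result keeps min(4, 2) = 2 s.f.
Rounded to 2 significant figures: 2.1 × 10^2 s.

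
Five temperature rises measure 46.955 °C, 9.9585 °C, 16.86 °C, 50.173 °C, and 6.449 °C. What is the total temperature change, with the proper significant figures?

1.3040 × 10^2 °C

46.955 °C + 9.9585 °C + 16.86 °C + 50.173 °C + 6.449 °C = 130.3955 °C.
Addition/subtraction keeps the fewest decimal places: 46.955 → 3 decimal places, 9.9585 → 4 decimal places, 16.86 → 2 decimal places, 50.173 → 3 decimal places, 6.449 → 3 decimal places; limit is 2.
Rounded to 2 decimal places: 1.3040 × 10^2 °C.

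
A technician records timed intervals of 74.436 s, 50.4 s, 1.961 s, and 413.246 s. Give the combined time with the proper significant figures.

74.436 s + 50.4 s + 1.961 s + 413.246 s = 540.043 s.
Addition/subtraction keeps the fewest decimal places: 74.436 → 3 decimal places, 50.4 → 1 decimal place, 1.961 → 3 decimal places, 413.246 → 3 decimal places; limit is 1.
Rounded to 1 decimal place: 540.0 s.

540.0 s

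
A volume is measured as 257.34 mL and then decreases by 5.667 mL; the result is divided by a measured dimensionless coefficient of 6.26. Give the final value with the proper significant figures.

40.2 mL

257.34 mL − 5.667 mL = 251.673 mL; the difference is limited to 2 decimal places (5 s.f.).
Carrying full precision, 251.673 ÷ 6.26 = 40.2033546326… mL; 6.26 has 3 s.f., so the result keeps min(5, 3) = 3 s.f.
Rounded to 3 significant figures: 40.2 mL.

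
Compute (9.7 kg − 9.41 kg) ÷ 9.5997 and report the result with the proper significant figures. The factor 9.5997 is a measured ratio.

9.7 kg − 9.41 kg = 0.29 kg; the difference is limited to 1 decimal place (1 s.f.).
Carrying full precision, 0.29 ÷ 9.5997 = 0.0302092773733… kg; 9.5997 has 5 s.f., so the result keeps min(1, 5) = 1 s.f.
Rounded to 1 significant figure: 0.03 kg.

0.03 kg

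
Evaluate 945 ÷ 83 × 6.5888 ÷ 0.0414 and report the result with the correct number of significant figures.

1.8 × 10^3

945 ÷ 83 × 6.5888 ÷ 0.0414 = 1812.00628601…
Multiplication/division keeps the fewest significant figures: 945 → 3 s.f., 83 → 2 s.f., 6.5888 → 5 s.f., 0.0414 → 3 s.f.; limit is 2.
Rounded to 2 significant figures: 1.8 × 10^3.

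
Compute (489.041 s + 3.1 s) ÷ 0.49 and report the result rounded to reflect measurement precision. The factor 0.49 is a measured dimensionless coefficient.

489.041 s + 3.1 s = 492.141 s; the sum is limited to 1 decimal place (4 s.f.).
Carrying full precision, 492.141 ÷ 0.49 = 1004.36938776… s; 0.49 has 2 s.f., so the result keeps min(4, 2) = 2 s.f.
Rounded to 2 significant figures: 1.0 × 10^3 s.

1.0 × 10^3 s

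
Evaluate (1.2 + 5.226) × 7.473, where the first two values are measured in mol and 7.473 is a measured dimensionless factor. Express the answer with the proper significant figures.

1.2 mol + 5.226 mol = 6.426 mol; the sum is limited to 1 decimal place (2 s.f.).
Carrying full precision, 6.426 × 7.473 = 48.021498 mol; 7.473 has 4 s.f., so the result keeps min(2, 4) = 2 s.f.
Rounded to 2 significant figures: 48 mol.

48 mol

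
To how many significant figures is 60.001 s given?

5

60.001: zeros between nonzero digits are significant.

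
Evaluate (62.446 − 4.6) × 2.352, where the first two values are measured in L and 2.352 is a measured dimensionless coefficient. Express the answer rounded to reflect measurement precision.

62.446 L − 4.6 L = 57.846 L; the difference is limited to 1 decimal place (3 s.f.).
Carrying full precision, 57.846 × 2.352 = 136.053792 L; 2.352 has 4 s.f., so the result keeps min(3, 4) = 3 s.f.
Rounded to 3 significant figures: 136 L.

136 L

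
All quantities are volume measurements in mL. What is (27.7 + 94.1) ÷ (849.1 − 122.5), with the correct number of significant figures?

0.1676

27.7 + 94.1 = 121.8, limited to 1 d.p. → 4 s.f.; 849.1 − 122.5 = 726.6, limited to 1 d.p. → 4 s.f.
Carrying full precision, 121.8 ÷ 726.6 = 0.167630057803…; keep min(4, 4) = 4 s.f.
Rounded to 4 significant figures: 0.1676.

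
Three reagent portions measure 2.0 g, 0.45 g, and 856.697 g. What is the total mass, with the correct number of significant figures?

2.0 g + 0.45 g + 856.697 g = 859.147 g.
Addition/subtraction keeps the fewest decimal places: 2.0 → 1 decimal place, 0.45 → 2 decimal places, 856.697 → 3 decimal places; limit is 1.
Rounded to 1 decimal place: 859.1 g.

859.1 g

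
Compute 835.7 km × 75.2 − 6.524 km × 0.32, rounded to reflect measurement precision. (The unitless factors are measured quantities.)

6.28 × 10⁴ km

835.7 × 75.2 = 62844.64 → 6.28 × 10⁴ km (3 s.f., last digit at the 10^2 place).
6.524 × 0.32 = 2.08768 → 2.1 km (2 s.f., last digit at the 10^-1 place).
Difference: 62842.55232 km; keep the coarser place, 10^2.
Result: 6.28 × 10⁴ km.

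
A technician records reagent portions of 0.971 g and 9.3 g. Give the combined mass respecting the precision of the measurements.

0.971 g + 9.3 g = 10.271 g.
Addition/subtraction keeps the fewest decimal places: 0.971 → 3 decimal places, 9.3 → 1 decimal place; limit is 1.
Rounded to 1 decimal place: 10.3 g.

10.3 g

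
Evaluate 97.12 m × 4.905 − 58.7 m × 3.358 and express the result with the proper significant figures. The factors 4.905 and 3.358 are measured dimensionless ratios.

279 m

97.12 × 4.905 = 476.3736 → 4.764 × 10^2 m (4 s.f., last digit at the 10^-1 place).
58.7 × 3.358 = 197.1146 → 197 m (3 s.f., last digit at the 10^0 place).
Difference: 279.259 m; keep the coarser place, 10^0.
Result: 279 m.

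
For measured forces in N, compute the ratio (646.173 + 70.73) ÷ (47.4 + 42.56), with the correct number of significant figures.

7.97

646.173 + 70.73 = 716.903, limited to 2 d.p. → 5 s.f.; 47.4 + 42.56 = 89.96, limited to 1 d.p. → 3 s.f.
Carrying full precision, 716.903 ÷ 89.96 = 7.96913072477…; keep min(5, 3) = 3 s.f.
Rounded to 3 significant figures: 7.97.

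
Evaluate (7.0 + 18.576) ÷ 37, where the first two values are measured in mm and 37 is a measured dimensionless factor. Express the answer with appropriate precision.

7.0 mm + 18.576 mm = 25.576 mm; the sum is limited to 1 decimal place (3 s.f.).
Carrying full precision, 25.576 ÷ 37 = 0.691243243243… mm; 37 has 2 s.f., so the result keeps min(3, 2) = 2 s.f.
Rounded to 2 significant figures: 0.69 mm.

0.69 mm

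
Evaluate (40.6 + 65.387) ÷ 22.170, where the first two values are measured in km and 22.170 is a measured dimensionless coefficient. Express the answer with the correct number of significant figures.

40.6 km + 65.387 km = 105.987 km; the sum is limited to 1 decimal place (4 s.f.).
Carrying full precision, 105.987 ÷ 22.170 = 4.78064952639… km; 22.170 has 5 s.f., so the result keeps min(4, 5) = 4 s.f.
Rounded to 4 significant figures: 4.781 km.

4.781 km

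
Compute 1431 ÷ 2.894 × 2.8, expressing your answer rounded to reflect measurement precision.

1.4 × 10³

1431 ÷ 2.894 × 2.8 = 1384.51969592…
Multiplication/division keeps the fewest significant figures: 1431 → 4 s.f., 2.894 → 4 s.f., 2.8 → 2 s.f.; limit is 2.
Rounded to 2 significant figures: 1.4 × 10³.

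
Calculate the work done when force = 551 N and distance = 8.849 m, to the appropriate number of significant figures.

work done = 551 N × 8.849 m = 4875.799 J.
551 has 3 significant figures; 8.849 has 4.
Division/multiplication keeps the fewest: 3 significant figures.
Rounded: 4.88 × 10³ J.

4.88 × 10³ J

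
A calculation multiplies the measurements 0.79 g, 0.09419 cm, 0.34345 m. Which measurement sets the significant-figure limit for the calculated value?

0.79 g

0.79 g → 2 s.f.; 0.09419 cm → 4 s.f.; 0.34345 m → 5 s.f.
The fewest is 2 significant figures, from 0.79 g.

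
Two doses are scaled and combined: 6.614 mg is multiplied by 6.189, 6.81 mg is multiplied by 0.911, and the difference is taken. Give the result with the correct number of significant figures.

34.73 mg

6.614 × 6.189 = 40.934046 → 40.93 mg (4 s.f., last digit at the 10^-2 place).
6.81 × 0.911 = 6.20391 → 6.20 mg (3 s.f., last digit at the 10^-2 place).
Difference: 34.730136 mg; keep the coarser place, 10^-2.
Result: 34.73 mg.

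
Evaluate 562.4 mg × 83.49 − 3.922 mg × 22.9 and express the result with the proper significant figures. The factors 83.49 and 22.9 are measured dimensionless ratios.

562.4 × 83.49 = 46954.776 → 4.695 × 10⁴ mg (4 s.f., last digit at the 10^1 place).
3.922 × 22.9 = 89.8138 → 89.8 mg (3 s.f., last digit at the 10^-1 place).
Difference: 46864.9622 mg; keep the coarser place, 10^1.
Result: 4.686 × 10⁴ mg.

4.686 × 10⁴ mg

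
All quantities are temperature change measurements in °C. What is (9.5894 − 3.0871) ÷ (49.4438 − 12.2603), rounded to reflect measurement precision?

0.17487

9.5894 − 3.0871 = 6.5023, limited to 4 d.p. → 5 s.f.; 49.4438 − 12.2603 = 37.1835, limited to 4 d.p. → 6 s.f.
Carrying full precision, 6.5023 ÷ 37.1835 = 0.174870574314…; keep min(5, 6) = 5 s.f.
Rounded to 5 significant figures: 0.17487.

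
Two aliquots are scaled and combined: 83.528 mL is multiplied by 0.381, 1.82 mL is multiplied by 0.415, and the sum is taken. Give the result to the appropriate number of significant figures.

32.6 mL

83.528 × 0.381 = 31.824168 → 31.8 mL (3 s.f., last digit at the 10^-1 place).
1.82 × 0.415 = 0.7553 → 0.755 mL (3 s.f., last digit at the 10^-3 place).
Sum: 32.579468 mL; keep the coarser place, 10^-1.
Result: 32.6 mL.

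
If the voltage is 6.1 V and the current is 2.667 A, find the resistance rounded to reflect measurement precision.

resistance = 6.1 V ÷ 2.667 A = 2.28721409824… Ω.
6.1 has 2 significant figures; 2.667 has 4.
Division/multiplication keeps the fewest: 2 significant figures.
Rounded: 2.3 Ω.

2.3 Ω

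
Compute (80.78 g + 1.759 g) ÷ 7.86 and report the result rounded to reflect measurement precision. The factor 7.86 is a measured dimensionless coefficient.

10.5 g

80.78 g + 1.759 g = 82.539 g; the sum is limited to 2 decimal places (4 s.f.).
Carrying full precision, 82.539 ÷ 7.86 = 10.5011450382… g; 7.86 has 3 s.f., so the result keeps min(4, 3) = 3 s.f.
Rounded to 3 significant figures: 10.5 g.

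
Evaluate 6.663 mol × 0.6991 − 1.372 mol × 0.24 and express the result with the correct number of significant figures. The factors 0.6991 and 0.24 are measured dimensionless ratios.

6.663 × 0.6991 = 4.6581033 → 4.658 mol (4 s.f., last digit at the 10^-3 place).
1.372 × 0.24 = 0.32928 → 0.33 mol (2 s.f., last digit at the 10^-2 place).
Difference: 4.3288233 mol; keep the coarser place, 10^-2.
Result: 4.33 mol.

4.33 mol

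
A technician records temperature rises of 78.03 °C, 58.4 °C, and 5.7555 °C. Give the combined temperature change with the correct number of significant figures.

78.03 °C + 58.4 °C + 5.7555 °C = 142.1855 °C.
Addition/subtraction keeps the fewest decimal places: 78.03 → 2 decimal places, 58.4 → 1 decimal place, 5.7555 → 4 decimal places; limit is 1.
Rounded to 1 decimal place: 142.2 °C.

142.2 °C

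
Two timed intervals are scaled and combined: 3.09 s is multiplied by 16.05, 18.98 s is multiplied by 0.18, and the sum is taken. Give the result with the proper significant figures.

53.0 s

3.09 × 16.05 = 49.5945 → 49.6 s (3 s.f., last digit at the 10^-1 place).
18.98 × 0.18 = 3.4164 → 3.4 s (2 s.f., last digit at the 10^-1 place).
Sum: 53.0109 s; keep the coarser place, 10^-1.
Result: 53.0 s.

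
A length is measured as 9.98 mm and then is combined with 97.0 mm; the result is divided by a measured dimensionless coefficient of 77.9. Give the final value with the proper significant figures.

9.98 mm + 97.0 mm = 106.98 mm; the sum is limited to 1 decimal place (4 s.f.).
Carrying full precision, 106.98 ÷ 77.9 = 1.37329910141… mm; 77.9 has 3 s.f., so the result keeps min(4, 3) = 3 s.f.
Rounded to 3 significant figures: 1.37 mm.

1.37 mm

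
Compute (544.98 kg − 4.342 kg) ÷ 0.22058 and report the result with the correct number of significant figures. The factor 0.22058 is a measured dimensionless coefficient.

2451.0 kg

544.98 kg − 4.342 kg = 540.638 kg; the difference is limited to 2 decimal places (5 s.f.).
Carrying full precision, 540.638 ÷ 0.22058 = 2450.98377006… kg; 0.22058 has 5 s.f., so the result keeps min(5, 5) = 5 s.f.
Rounded to 5 significant figures: 2451.0 kg.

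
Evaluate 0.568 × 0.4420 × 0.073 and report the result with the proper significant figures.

0.568 × 0.4420 × 0.073 = 0.018327088
Multiplication/division keeps the fewest significant figures: 0.568 → 3 s.f., 0.4420 → 4 s.f., 0.073 → 2 s.f.; limit is 2.
Rounded to 2 significant figures: 0.018.

0.018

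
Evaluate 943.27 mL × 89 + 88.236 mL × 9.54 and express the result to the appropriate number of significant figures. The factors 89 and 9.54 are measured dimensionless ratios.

943.27 × 89 = 83951.03 → 8.4 × 10⁴ mL (2 s.f., last digit at the 10^3 place).
88.236 × 9.54 = 841.77144 → 842 mL (3 s.f., last digit at the 10^0 place).
Sum: 84792.80144 mL; keep the coarser place, 10^3.
Result: 8.5 × 10⁴ mL.

8.5 × 10⁴ mL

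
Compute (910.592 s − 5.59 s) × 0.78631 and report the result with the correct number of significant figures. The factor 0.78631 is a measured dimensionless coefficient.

711.61 s

910.592 s − 5.59 s = 905.002 s; the difference is limited to 2 decimal places (5 s.f.).
Carrying full precision, 905.002 × 0.78631 = 711.61212262 s; 0.78631 has 5 s.f., so the result keeps min(5, 5) = 5 s.f.
Rounded to 5 significant figures: 711.61 s.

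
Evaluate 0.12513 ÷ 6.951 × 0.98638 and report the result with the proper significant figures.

0.12513 ÷ 6.951 × 0.98638 = 0.0177565428571…
Multiplication/division keeps the fewest significant figures: 0.12513 → 5 s.f., 6.951 → 4 s.f., 0.98638 → 5 s.f.; limit is 4.
Rounded to 4 significant figures: 0.01776.

0.01776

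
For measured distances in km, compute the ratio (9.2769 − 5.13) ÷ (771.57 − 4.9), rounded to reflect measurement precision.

9.2769 − 5.13 = 4.1469, limited to 2 d.p. → 3 s.f.; 771.57 − 4.9 = 766.67, limited to 1 d.p. → 4 s.f.
Carrying full precision, 4.1469 ÷ 766.67 = 0.00540897648271…; keep min(3, 4) = 3 s.f.
Rounded to 3 significant figures: 0.00541.

0.00541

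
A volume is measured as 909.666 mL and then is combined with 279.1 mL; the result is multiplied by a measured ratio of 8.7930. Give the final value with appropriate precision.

909.666 mL + 279.1 mL = 1188.766 mL; the sum is limited to 1 decimal place (5 s.f.).
Carrying full precision, 1188.766 × 8.7930 = 10452.819438 mL; 8.7930 has 5 s.f., so the result keeps min(5, 5) = 5 s.f.
Rounded to 5 significant figures: 10453 mL.

10453 mL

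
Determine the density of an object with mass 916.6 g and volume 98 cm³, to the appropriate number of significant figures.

9.4 g/cm³

density = 916.6 g ÷ 98 cm³ = 9.35306122449… g/cm³.
916.6 has 4 significant figures; 98 has 2.
Division/multiplication keeps the fewest: 2 significant figures.
Rounded: 9.4 g/cm³.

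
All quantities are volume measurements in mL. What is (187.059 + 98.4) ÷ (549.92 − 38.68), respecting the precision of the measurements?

187.059 + 98.4 = 285.459, limited to 1 d.p. → 4 s.f.; 549.92 − 38.68 = 511.24, limited to 2 d.p. → 5 s.f.
Carrying full precision, 285.459 ÷ 511.24 = 0.558365933808…; keep min(4, 5) = 4 s.f.
Rounded to 4 significant figures: 0.5584.

0.5584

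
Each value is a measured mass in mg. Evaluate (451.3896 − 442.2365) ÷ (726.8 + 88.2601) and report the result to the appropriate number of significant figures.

451.3896 − 442.2365 = 9.1531, limited to 4 d.p. → 5 s.f.; 726.8 + 88.2601 = 815.0601, limited to 1 d.p. → 4 s.f.
Carrying full precision, 9.1531 ÷ 815.0601 = 0.0112299694219…; keep min(5, 4) = 4 s.f.
Rounded to 4 significant figures: 0.01123.

0.01123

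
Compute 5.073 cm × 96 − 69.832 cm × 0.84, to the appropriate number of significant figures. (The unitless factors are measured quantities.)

5.073 × 96 = 487.008 → 4.9 × 10^2 cm (2 s.f., last digit at the 10^1 place).
69.832 × 0.84 = 58.65888 → 59 cm (2 s.f., last digit at the 10^0 place).
Difference: 428.34912 cm; keep the coarser place, 10^1.
Result: 4.3 × 10^2 cm.

4.3 × 10^2 cm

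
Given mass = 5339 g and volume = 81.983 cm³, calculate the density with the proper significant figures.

density = 5339 g ÷ 81.983 cm³ = 65.1232572607… g/cm³.
5339 has 4 significant figures; 81.983 has 5.
Division/multiplication keeps the fewest: 4 significant figures.
Rounded: 65.12 g/cm³.

65.12 g/cm³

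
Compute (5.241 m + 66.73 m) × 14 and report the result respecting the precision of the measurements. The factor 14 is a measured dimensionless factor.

1.0 × 10³ m

5.241 m + 66.73 m = 71.971 m; the sum is limited to 2 decimal places (4 s.f.).
Carrying full precision, 71.971 × 14 = 1007.594 m; 14 has 2 s.f., so the result keeps min(4, 2) = 2 s.f.
Rounded to 2 significant figures: 1.0 × 10³ m.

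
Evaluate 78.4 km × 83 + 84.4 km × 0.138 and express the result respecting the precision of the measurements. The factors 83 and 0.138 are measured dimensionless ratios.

78.4 × 83 = 6507.2 → 6.5 × 10^3 km (2 s.f., last digit at the 10^2 place).
84.4 × 0.138 = 11.6472 → 11.6 km (3 s.f., last digit at the 10^-1 place).
Sum: 6518.8472 km; keep the coarser place, 10^2.
Result: 6.5 × 10^3 km.

6.5 × 10^3 km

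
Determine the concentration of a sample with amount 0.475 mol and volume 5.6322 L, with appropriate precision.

concentration = 0.475 mol ÷ 5.6322 L = 0.0843364937325… mol/L.
0.475 has 3 significant figures; 5.6322 has 5.
Division/multiplication keeps the fewest: 3 significant figures.
Rounded: 8.43 × 10^-2 mol/L.

8.43 × 10^-2 mol/L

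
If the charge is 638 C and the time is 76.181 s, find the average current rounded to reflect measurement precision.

8.37 A

average current = 638 C ÷ 76.181 s = 8.37479161471… A.
638 has 3 significant figures; 76.181 has 5.
Division/multiplication keeps the fewest: 3 significant figures.
Rounded: 8.37 A.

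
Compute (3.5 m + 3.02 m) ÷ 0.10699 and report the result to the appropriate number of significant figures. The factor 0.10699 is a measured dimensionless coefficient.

61 m

3.5 m + 3.02 m = 6.52 m; the sum is limited to 1 decimal place (2 s.f.).
Carrying full precision, 6.52 ÷ 0.10699 = 60.940274792… m; 0.10699 has 5 s.f., so the result keeps min(2, 5) = 2 s.f.
Rounded to 2 significant figures: 61 m.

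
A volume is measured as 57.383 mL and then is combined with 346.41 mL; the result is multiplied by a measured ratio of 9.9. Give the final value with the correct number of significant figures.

4.0 × 10³ mL

57.383 mL + 346.41 mL = 403.793 mL; the sum is limited to 2 decimal places (5 s.f.).
Carrying full precision, 403.793 × 9.9 = 3997.5507 mL; 9.9 has 2 s.f., so the result keeps min(5, 2) = 2 s.f.
Rounded to 2 significant figures: 4.0 × 10³ mL.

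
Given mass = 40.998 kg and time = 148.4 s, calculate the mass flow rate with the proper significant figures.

0.2763 kg/s

mass flow rate = 40.998 kg ÷ 148.4 s = 0.276266846361… kg/s.
40.998 has 5 significant figures; 148.4 has 4.
Division/multiplication keeps the fewest: 4 significant figures.
Rounded: 0.2763 kg/s.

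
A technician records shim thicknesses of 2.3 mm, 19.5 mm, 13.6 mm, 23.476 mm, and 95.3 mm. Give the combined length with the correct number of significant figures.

154.2 mm

2.3 mm + 19.5 mm + 13.6 mm + 23.476 mm + 95.3 mm = 154.176 mm.
Addition/subtraction keeps the fewest decimal places: 2.3 → 1 decimal place, 19.5 → 1 decimal place, 13.6 → 1 decimal place, 23.476 → 3 decimal places, 95.3 → 1 decimal place; limit is 1.
Rounded to 1 decimal place: 154.2 mm.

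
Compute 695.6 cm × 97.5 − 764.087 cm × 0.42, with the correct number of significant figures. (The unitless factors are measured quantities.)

695.6 × 97.5 = 67821 → 6.78 × 10^4 cm (3 s.f., last digit at the 10^2 place).
764.087 × 0.42 = 320.91654 → 3.2 × 10^2 cm (2 s.f., last digit at the 10^1 place).
Difference: 67500.08346 cm; keep the coarser place, 10^2.
Result: 6.75 × 10^4 cm.

6.75 × 10^4 cm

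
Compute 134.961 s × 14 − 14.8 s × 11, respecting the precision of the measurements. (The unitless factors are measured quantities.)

1.7 × 10^3 s

134.961 × 14 = 1889.454 → 1.9 × 10^3 s (2 s.f., last digit at the 10^2 place).
14.8 × 11 = 162.8 → 1.6 × 10^2 s (2 s.f., last digit at the 10^1 place).
Difference: 1726.654 s; keep the coarser place, 10^2.
Result: 1.7 × 10^3 s.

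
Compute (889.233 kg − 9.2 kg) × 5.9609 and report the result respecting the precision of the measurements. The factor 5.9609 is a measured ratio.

889.233 kg − 9.2 kg = 880.033 kg; the difference is limited to 1 decimal place (4 s.f.).
Carrying full precision, 880.033 × 5.9609 = 5245.7887097 kg; 5.9609 has 5 s.f., so the result keeps min(4, 5) = 4 s.f.
Rounded to 4 significant figures: 5246 kg.

5246 kg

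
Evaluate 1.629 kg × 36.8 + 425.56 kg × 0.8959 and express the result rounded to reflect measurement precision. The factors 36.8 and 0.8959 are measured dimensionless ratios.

441.2 kg

1.629 × 36.8 = 59.9472 → 59.9 kg (3 s.f., last digit at the 10^-1 place).
425.56 × 0.8959 = 381.259204 → 381.3 kg (4 s.f., last digit at the 10^-1 place).
Sum: 441.206404 kg; keep the coarser place, 10^-1.
Result: 441.2 kg.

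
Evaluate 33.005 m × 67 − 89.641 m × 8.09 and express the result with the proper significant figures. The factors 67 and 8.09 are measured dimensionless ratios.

1.5 × 10³ m

33.005 × 67 = 2211.335 → 2.2 × 10³ m (2 s.f., last digit at the 10^2 place).
89.641 × 8.09 = 725.19569 → 725 m (3 s.f., last digit at the 10^0 place).
Difference: 1486.13931 m; keep the coarser place, 10^2.
Result: 1.5 × 10³ m.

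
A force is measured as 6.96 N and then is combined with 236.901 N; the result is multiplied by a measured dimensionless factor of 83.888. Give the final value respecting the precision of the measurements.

6.96 N + 236.901 N = 243.861 N; the sum is limited to 2 decimal places (5 s.f.).
Carrying full precision, 243.861 × 83.888 = 20457.011568 N; 83.888 has 5 s.f., so the result keeps min(5, 5) = 5 s.f.
Rounded to 5 significant figures: 20457 N.

20457 N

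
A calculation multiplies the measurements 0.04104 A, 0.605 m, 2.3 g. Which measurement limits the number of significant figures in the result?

0.04104 A → 4 s.f.; 0.605 m → 3 s.f.; 2.3 g → 2 s.f.
The fewest is 2 significant figures, from 2.3 g.

2.3 g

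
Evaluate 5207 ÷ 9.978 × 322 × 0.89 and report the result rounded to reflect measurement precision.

5207 ÷ 9.978 × 322 × 0.89 = 149551.218681…
Multiplication/division keeps the fewest significant figures: 5207 → 4 s.f., 9.978 → 4 s.f., 322 → 3 s.f., 0.89 → 2 s.f.; limit is 2.
Rounded to 2 significant figures: 1.5 × 10⁵.

1.5 × 10⁵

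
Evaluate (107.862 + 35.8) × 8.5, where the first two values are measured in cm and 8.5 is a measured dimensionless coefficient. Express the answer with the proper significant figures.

107.862 cm + 35.8 cm = 143.662 cm; the sum is limited to 1 decimal place (4 s.f.).
Carrying full precision, 143.662 × 8.5 = 1221.127 cm; 8.5 has 2 s.f., so the result keeps min(4, 2) = 2 s.f.
Rounded to 2 significant figures: 1.2 × 10^3 cm.

1.2 × 10^3 cm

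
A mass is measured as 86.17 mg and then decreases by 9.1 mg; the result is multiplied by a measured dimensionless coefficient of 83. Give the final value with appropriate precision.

86.17 mg − 9.1 mg = 77.07 mg; the difference is limited to 1 decimal place (3 s.f.).
Carrying full precision, 77.07 × 83 = 6396.81 mg; 83 has 2 s.f., so the result keeps min(3, 2) = 2 s.f.
Rounded to 2 significant figures: 6.4 × 10^3 mg.

6.4 × 10^3 mg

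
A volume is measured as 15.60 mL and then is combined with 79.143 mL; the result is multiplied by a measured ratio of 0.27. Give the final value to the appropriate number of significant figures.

15.60 mL + 79.143 mL = 94.743 mL; the sum is limited to 2 decimal places (4 s.f.).
Carrying full precision, 94.743 × 0.27 = 25.58061 mL; 0.27 has 2 s.f., so the result keeps min(4, 2) = 2 s.f.
Rounded to 2 significant figures: 26 mL.

26 mL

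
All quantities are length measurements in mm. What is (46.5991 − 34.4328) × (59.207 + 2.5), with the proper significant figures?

46.5991 − 34.4328 = 12.1663, limited to 4 d.p. → 6 s.f.; 59.207 + 2.5 = 61.707, limited to 1 d.p. → 3 s.f.
Carrying full precision, 12.1663 × 61.707 = 750.7458741; keep min(6, 3) = 3 s.f.
Rounded to 3 significant figures: 751 mm².

751 mm²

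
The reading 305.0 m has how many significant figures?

305.0: trailing zeros after a decimal point are significant; zeros between nonzero digits are significant.

4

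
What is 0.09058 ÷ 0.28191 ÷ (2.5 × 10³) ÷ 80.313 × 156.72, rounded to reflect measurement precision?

0.09058 ÷ 0.28191 ÷ (2.5 × 10³) ÷ 80.313 × 156.72 = 0.000250795881471…
Multiplication/division keeps the fewest significant figures: 0.09058 → 4 s.f., 0.28191 → 5 s.f., 2.5 × 10³ → 2 s.f., 80.313 → 5 s.f., 156.72 → 5 s.f.; limit is 2.
Rounded to 2 significant figures: 2.5 × 10⁻⁴.

2.5 × 10⁻⁴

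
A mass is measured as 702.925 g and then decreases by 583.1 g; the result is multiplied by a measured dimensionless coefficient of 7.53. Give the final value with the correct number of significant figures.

702.925 g − 583.1 g = 119.825 g; the difference is limited to 1 decimal place (4 s.f.).
Carrying full precision, 119.825 × 7.53 = 902.28225 g; 7.53 has 3 s.f., so the result keeps min(4, 3) = 3 s.f.
Rounded to 3 significant figures: 902 g.

902 g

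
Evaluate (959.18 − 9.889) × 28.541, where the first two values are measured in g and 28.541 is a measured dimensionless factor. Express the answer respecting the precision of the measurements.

27094 g

959.18 g − 9.889 g = 949.291 g; the difference is limited to 2 decimal places (5 s.f.).
Carrying full precision, 949.291 × 28.541 = 27093.714431 g; 28.541 has 5 s.f., so the result keeps min(5, 5) = 5 s.f.
Rounded to 5 significant figures: 27094 g.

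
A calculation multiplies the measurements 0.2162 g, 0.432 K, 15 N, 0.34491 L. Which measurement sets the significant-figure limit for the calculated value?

0.2162 g → 4 s.f.; 0.432 K → 3 s.f.; 15 N → 2 s.f.; 0.34491 L → 5 s.f.
The fewest is 2 significant figures, from 15 N.

15 N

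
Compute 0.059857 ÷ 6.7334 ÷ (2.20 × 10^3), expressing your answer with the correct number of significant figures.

0.059857 ÷ 6.7334 ÷ (2.20 × 10^3) = 0.00000404071156811…
Multiplication/division keeps the fewest significant figures: 0.059857 → 5 s.f., 6.7334 → 5 s.f., 2.20 × 10^3 → 3 s.f.; limit is 3.
Rounded to 3 significant figures: 4.04 × 10^-6.

4.04 × 10^-6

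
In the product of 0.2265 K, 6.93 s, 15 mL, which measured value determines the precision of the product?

0.2265 K → 4 s.f.; 6.93 s → 3 s.f.; 15 mL → 2 s.f.
The fewest is 2 significant figures, from 15 mL.

15 mL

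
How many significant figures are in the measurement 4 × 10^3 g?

4 × 10^3: in scientific notation every digit of the coefficient is significant.

1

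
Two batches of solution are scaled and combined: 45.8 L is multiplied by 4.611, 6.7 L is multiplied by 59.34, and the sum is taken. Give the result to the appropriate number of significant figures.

6.1 × 10^2 L

45.8 × 4.611 = 211.1838 → 2.11 × 10^2 L (3 s.f., last digit at the 10^0 place).
6.7 × 59.34 = 397.578 → 4.0 × 10^2 L (2 s.f., last digit at the 10^1 place).
Sum: 608.7618 L; keep the coarser place, 10^1.
Result: 6.1 × 10^2 L.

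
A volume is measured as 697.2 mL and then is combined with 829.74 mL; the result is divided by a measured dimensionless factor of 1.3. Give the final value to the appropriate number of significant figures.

697.2 mL + 829.74 mL = 1526.94 mL; the sum is limited to 1 decimal place (5 s.f.).
Carrying full precision, 1526.94 ÷ 1.3 = 1174.56923077… mL; 1.3 has 2 s.f., so the result keeps min(5, 2) = 2 s.f.
Rounded to 2 significant figures: 1.2 × 10³ mL.

1.2 × 10³ mL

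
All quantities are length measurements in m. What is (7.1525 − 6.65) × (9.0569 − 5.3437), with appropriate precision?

1.9 m²

7.1525 − 6.65 = 0.5025, limited to 2 d.p. → 2 s.f.; 9.0569 − 5.3437 = 3.7132, limited to 4 d.p. → 5 s.f.
Carrying full precision, 0.5025 × 3.7132 = 1.865883; keep min(2, 5) = 2 s.f.
Rounded to 2 significant figures: 1.9 m².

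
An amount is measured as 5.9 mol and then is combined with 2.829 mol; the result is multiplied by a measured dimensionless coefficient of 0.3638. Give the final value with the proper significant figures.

3.2 mol

5.9 mol + 2.829 mol = 8.729 mol; the sum is limited to 1 decimal place (2 s.f.).
Carrying full precision, 8.729 × 0.3638 = 3.1756102 mol; 0.3638 has 4 s.f., so the result keeps min(2, 4) = 2 s.f.
Rounded to 2 significant figures: 3.2 mol.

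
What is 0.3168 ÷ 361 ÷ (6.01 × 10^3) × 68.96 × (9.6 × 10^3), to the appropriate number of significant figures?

0.097

0.3168 ÷ 361 ÷ (6.01 × 10^3) × 68.96 × (9.6 × 10^3) = 0.0966656075516…
Multiplication/division keeps the fewest significant figures: 0.3168 → 4 s.f., 361 → 3 s.f., 6.01 × 10^3 → 3 s.f., 68.96 → 4 s.f., 9.6 × 10^3 → 2 s.f.; limit is 2.
Rounded to 2 significant figures: 0.097.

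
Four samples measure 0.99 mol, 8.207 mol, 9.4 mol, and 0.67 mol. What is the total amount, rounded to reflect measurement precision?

19.3 mol

0.99 mol + 8.207 mol + 9.4 mol + 0.67 mol = 19.267 mol.
Addition/subtraction keeps the fewest decimal places: 0.99 → 2 decimal places, 8.207 → 3 decimal places, 9.4 → 1 decimal place, 0.67 → 2 decimal places; limit is 1.
Rounded to 1 decimal place: 19.3 mol.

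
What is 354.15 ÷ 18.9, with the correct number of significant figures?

354.15 ÷ 18.9 = 18.7380952381…
Multiplication/division keeps the fewest significant figures: 354.15 → 5 s.f., 18.9 → 3 s.f.; limit is 3.
Rounded to 3 significant figures: 18.7.

18.7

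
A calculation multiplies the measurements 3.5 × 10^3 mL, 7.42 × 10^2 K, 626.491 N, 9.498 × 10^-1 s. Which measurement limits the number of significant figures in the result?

3.5 × 10^3 mL → 2 s.f.; 7.42 × 10^2 K → 3 s.f.; 626.491 N → 6 s.f.; 9.498 × 10^-1 s → 4 s.f.
The fewest is 2 significant figures, from 3.5 × 10^3 mL.

3.5 × 10^3 mL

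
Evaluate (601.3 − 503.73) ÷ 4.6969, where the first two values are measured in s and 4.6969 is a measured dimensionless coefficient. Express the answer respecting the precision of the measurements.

20.8 s

601.3 s − 503.73 s = 97.57 s; the difference is limited to 1 decimal place (3 s.f.).
Carrying full precision, 97.57 ÷ 4.6969 = 20.7732759905… s; 4.6969 has 5 s.f., so the result keeps min(3, 5) = 3 s.f.
Rounded to 3 significant figures: 20.8 s.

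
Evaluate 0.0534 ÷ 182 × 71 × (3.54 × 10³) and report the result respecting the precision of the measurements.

0.0534 ÷ 182 × 71 × (3.54 × 10³) = 73.7448131868…
Multiplication/division keeps the fewest significant figures: 0.0534 → 3 s.f., 182 → 3 s.f., 71 → 2 s.f., 3.54 × 10³ → 3 s.f.; limit is 2.
Rounded to 2 significant figures: 74.

74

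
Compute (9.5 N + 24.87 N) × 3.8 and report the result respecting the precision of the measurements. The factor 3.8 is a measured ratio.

1.3 × 10² N

9.5 N + 24.87 N = 34.37 N; the sum is limited to 1 decimal place (3 s.f.).
Carrying full precision, 34.37 × 3.8 = 130.606 N; 3.8 has 2 s.f., so the result keeps min(3, 2) = 2 s.f.
Rounded to 2 significant figures: 1.3 × 10² N.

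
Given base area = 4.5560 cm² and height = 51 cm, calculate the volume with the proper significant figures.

2.3 × 10^2 cm³

volume = 4.5560 cm² × 51 cm = 232.356 cm³.
4.5560 has 5 significant figures; 51 has 2.
Division/multiplication keeps the fewest: 2 significant figures.
Rounded: 2.3 × 10^2 cm³.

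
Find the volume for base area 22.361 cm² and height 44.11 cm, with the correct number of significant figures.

volume = 22.361 cm² × 44.11 cm = 986.34371 cm³.
22.361 has 5 significant figures; 44.11 has 4.
Division/multiplication keeps the fewest: 4 significant figures.
Rounded: 986.3 cm³.

986.3 cm³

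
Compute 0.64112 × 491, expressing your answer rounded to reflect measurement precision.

0.64112 × 491 = 314.78992
Multiplication/division keeps the fewest significant figures: 0.64112 → 5 s.f., 491 → 3 s.f.; limit is 3.
Rounded to 3 significant figures: 315.

315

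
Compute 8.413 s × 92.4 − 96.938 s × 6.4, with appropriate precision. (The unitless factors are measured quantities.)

8.413 × 92.4 = 777.3612 → 777 s (3 s.f., last digit at the 10^0 place).
96.938 × 6.4 = 620.4032 → 6.2 × 10^2 s (2 s.f., last digit at the 10^1 place).
Difference: 156.958 s; keep the coarser place, 10^1.
Result: 1.6 × 10^2 s.

1.6 × 10^2 s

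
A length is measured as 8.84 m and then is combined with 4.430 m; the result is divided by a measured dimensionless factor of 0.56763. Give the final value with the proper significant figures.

8.84 m + 4.430 m = 13.270 m; the sum is limited to 2 decimal places (4 s.f.).
Carrying full precision, 13.270 ÷ 0.56763 = 23.377904621… m; 0.56763 has 5 s.f., so the result keeps min(4, 5) = 4 s.f.
Rounded to 4 significant figures: 23.38 m.

23.38 m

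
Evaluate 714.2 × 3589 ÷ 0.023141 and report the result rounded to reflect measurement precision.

714.2 × 3589 ÷ 0.023141 = 110767201.072…
Multiplication/division keeps the fewest significant figures: 714.2 → 4 s.f., 3589 → 4 s.f., 0.023141 → 5 s.f.; limit is 4.
Rounded to 4 significant figures: 1.108 × 10⁸.

1.108 × 10⁸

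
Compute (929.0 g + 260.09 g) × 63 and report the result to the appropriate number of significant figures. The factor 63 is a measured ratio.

7.5 × 10⁴ g

929.0 g + 260.09 g = 1189.09 g; the sum is limited to 1 decimal place (5 s.f.).
Carrying full precision, 1189.09 × 63 = 74912.67 g; 63 has 2 s.f., so the result keeps min(5, 2) = 2 s.f.
Rounded to 2 significant figures: 7.5 × 10⁴ g.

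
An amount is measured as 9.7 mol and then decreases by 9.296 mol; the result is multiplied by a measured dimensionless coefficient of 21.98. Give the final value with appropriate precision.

9 mol

9.7 mol − 9.296 mol = 0.404 mol; the difference is limited to 1 decimal place (1 s.f.).
Carrying full precision, 0.404 × 21.98 = 8.87992 mol; 21.98 has 4 s.f., so the result keeps min(1, 4) = 1 s.f.
Rounded to 1 significant figure: 9 mol.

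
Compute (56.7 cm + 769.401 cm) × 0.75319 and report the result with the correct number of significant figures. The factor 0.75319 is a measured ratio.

6.222 × 10^2 cm

56.7 cm + 769.401 cm = 826.101 cm; the sum is limited to 1 decimal place (4 s.f.).
Carrying full precision, 826.101 × 0.75319 = 622.21101219 cm; 0.75319 has 5 s.f., so the result keeps min(4, 5) = 4 s.f.
Rounded to 4 significant figures: 6.222 × 10^2 cm.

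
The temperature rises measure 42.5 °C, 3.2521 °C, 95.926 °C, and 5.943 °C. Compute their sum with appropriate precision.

42.5 °C + 3.2521 °C + 95.926 °C + 5.943 °C = 147.6211 °C.
Addition/subtraction keeps the fewest decimal places: 42.5 → 1 decimal place, 3.2521 → 4 decimal places, 95.926 → 3 decimal places, 5.943 → 3 decimal places; limit is 1.
Rounded to 1 decimal place: 147.6 °C.

147.6 °C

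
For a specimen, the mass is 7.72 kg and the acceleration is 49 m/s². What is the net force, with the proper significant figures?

3.8 × 10^2 N

net force = 7.72 kg × 49 m/s² = 378.28 N.
7.72 has 3 significant figures; 49 has 2.
Division/multiplication keeps the fewest: 2 significant figures.
Rounded: 3.8 × 10^2 N.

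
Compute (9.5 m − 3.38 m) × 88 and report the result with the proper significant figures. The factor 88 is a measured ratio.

5.4 × 10² m

9.5 m − 3.38 m = 6.12 m; the difference is limited to 1 decimal place (2 s.f.).
Carrying full precision, 6.12 × 88 = 538.56 m; 88 has 2 s.f., so the result keeps min(2, 2) = 2 s.f.
Rounded to 2 significant figures: 5.4 × 10² m.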